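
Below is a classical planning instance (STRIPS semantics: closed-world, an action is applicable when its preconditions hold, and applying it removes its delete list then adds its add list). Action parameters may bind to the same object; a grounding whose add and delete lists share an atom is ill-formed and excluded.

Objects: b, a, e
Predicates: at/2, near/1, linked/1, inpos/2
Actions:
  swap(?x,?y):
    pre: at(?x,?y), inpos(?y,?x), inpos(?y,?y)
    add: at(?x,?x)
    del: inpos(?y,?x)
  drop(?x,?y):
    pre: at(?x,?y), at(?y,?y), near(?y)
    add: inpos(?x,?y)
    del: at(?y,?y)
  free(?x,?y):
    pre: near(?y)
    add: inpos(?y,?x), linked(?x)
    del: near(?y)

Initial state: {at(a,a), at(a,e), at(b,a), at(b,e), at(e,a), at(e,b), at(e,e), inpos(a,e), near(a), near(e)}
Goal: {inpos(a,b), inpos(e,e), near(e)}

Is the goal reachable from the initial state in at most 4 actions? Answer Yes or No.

Yes

1. drop(e,e)  →  {at(a,a), at(a,e), at(b,a), at(b,e), at(e,a), at(e,b), inpos(a,e), inpos(e,e), near(a), near(e)}
2. free(b,a)  →  {at(a,a), at(a,e), at(b,a), at(b,e), at(e,a), at(e,b), inpos(a,b), inpos(a,e), inpos(e,e), linked(b), near(e)}
optimal plan length = 2; 2 ≤ 4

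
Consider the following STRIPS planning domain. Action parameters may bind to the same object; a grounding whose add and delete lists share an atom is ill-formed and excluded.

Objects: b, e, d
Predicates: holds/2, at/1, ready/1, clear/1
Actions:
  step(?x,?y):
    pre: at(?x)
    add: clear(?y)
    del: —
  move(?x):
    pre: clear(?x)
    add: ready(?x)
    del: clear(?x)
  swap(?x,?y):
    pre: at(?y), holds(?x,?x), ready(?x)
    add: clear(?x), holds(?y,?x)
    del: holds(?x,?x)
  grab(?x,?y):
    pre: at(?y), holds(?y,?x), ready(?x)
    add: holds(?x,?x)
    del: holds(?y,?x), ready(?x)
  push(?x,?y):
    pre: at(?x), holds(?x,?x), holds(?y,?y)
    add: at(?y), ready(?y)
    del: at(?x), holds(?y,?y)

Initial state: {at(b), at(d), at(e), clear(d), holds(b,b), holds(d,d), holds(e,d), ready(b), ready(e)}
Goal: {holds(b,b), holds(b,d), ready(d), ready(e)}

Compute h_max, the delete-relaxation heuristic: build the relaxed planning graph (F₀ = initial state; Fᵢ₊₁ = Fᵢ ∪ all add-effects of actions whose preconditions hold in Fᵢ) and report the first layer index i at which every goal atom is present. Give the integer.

F0 = init (9 atoms)
F1 = F0 ∪ {clear(b), clear(e), holds(d,b), holds(e,b), ready(d)}  (14 atoms)
F2 = F1 ∪ {holds(b,d)}  (15 atoms)
goal ⊆ F2  ⇒  h_max = 2

2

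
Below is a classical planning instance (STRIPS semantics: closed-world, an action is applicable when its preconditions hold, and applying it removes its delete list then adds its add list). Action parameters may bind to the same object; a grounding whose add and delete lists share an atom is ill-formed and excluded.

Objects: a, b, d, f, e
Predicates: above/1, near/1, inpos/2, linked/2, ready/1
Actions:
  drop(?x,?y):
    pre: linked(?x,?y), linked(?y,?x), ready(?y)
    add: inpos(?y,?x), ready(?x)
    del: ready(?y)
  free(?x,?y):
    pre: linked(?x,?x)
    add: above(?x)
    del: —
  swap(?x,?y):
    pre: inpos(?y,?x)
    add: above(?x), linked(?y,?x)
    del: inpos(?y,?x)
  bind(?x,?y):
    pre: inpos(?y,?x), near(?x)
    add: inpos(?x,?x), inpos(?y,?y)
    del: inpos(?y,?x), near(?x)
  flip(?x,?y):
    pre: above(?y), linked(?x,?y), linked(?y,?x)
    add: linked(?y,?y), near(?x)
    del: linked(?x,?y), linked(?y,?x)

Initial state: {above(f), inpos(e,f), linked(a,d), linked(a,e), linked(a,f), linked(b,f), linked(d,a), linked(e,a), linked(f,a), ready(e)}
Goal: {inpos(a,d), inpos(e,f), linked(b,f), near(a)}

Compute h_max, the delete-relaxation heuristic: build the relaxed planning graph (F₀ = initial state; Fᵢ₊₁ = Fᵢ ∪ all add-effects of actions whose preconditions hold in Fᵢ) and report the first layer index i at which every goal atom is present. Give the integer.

F0 = init (10 atoms)
F1 = F0 ∪ {inpos(e,a), linked(e,f), linked(f,f), near(a), ready(a)}  (15 atoms)
F2 = F1 ∪ {above(a), inpos(a,a), inpos(a,d), inpos(a,e), inpos(a,f), inpos(e,e), ready(d), ready(f)}  (23 atoms)
goal ⊆ F2  ⇒  h_max = 2

2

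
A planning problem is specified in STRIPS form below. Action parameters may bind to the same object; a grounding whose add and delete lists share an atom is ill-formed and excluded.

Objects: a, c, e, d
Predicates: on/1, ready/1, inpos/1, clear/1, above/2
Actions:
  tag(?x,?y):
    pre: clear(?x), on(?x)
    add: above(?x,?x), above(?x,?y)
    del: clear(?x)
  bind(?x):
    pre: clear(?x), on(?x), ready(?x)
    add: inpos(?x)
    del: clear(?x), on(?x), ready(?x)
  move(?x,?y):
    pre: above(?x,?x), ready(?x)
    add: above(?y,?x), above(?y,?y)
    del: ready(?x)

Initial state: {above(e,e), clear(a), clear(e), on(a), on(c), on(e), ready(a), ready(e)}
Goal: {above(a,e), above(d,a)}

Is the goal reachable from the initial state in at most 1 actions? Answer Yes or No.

No

1. tag(a,e)  →  {above(a,a), above(a,e), above(e,e), clear(e), on(a), on(c), on(e), ready(a), ready(e)}
2. move(a,d)  →  {above(a,a), above(a,e), above(d,a), above(d,d), above(e,e), clear(e), on(a), on(c), on(e), ready(e)}
optimal plan length = 2; 2 > 1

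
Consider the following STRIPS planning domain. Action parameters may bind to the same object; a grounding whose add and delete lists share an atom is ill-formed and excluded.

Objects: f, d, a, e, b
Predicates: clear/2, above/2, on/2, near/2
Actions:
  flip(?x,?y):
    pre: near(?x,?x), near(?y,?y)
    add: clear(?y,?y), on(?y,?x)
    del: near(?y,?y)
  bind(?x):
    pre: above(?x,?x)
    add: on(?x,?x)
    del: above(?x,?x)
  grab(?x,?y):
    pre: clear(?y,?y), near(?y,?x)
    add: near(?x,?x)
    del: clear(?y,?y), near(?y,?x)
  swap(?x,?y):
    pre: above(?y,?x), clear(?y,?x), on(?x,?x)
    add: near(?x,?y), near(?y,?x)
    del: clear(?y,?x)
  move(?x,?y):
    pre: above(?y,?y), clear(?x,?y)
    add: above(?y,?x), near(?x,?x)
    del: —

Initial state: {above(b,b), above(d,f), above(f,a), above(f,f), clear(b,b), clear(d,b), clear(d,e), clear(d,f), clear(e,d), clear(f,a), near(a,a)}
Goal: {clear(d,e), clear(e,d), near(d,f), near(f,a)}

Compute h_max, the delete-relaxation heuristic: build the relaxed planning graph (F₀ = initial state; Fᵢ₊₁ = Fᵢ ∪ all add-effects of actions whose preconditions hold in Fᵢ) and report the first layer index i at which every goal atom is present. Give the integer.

F0 = init (11 atoms)
F1 = F0 ∪ {above(b,d), above(f,d), clear(a,a), near(b,b), near(d,d), on(a,a), on(b,b), on(f,f)}  (19 atoms)
F2 = F1 ∪ {clear(d,d), near(a,f), near(d,f), near(f,a), near(f,d), on(a,b), on(a,d), on(b,a), on(b,d), on(d,a), on(d,b), on(d,d)}  (31 atoms)
goal ⊆ F2  ⇒  h_max = 2

2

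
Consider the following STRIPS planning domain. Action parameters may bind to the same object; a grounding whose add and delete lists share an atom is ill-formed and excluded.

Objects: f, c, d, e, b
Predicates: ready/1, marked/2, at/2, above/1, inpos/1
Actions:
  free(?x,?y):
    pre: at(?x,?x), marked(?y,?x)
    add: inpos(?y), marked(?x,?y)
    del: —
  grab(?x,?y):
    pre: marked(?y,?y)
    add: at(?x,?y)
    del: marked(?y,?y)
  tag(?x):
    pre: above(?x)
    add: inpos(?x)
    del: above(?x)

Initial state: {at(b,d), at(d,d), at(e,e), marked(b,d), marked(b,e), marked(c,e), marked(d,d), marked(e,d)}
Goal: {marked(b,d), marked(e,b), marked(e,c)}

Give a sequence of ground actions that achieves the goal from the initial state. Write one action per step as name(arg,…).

free(e,c); free(e,b)

1. free(e,c)  →  {at(b,d), at(d,d), at(e,e), inpos(c), marked(b,d), marked(b,e), marked(c,e), marked(d,d), marked(e,c), marked(e,d)}
2. free(e,b)  →  {at(b,d), at(d,d), at(e,e), inpos(b), inpos(c), marked(b,d), marked(b,e), marked(c,e), marked(d,d), marked(e,b), marked(e,c), marked(e,d)}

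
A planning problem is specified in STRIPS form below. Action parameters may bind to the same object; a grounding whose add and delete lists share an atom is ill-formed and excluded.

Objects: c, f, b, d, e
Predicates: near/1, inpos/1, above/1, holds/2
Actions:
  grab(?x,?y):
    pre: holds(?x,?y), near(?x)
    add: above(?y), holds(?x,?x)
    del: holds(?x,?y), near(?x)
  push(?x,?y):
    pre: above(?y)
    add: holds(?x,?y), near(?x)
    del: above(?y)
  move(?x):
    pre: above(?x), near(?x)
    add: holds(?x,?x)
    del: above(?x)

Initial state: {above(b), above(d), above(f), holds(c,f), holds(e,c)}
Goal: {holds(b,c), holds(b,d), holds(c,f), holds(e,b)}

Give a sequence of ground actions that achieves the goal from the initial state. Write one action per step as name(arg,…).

push(b,d); push(e,b); grab(e,c); push(b,c)

1. push(b,d)  →  {above(b), above(f), holds(b,d), holds(c,f), holds(e,c), near(b)}
2. push(e,b)  →  {above(f), holds(b,d), holds(c,f), holds(e,b), holds(e,c), near(b), near(e)}
3. grab(e,c)  →  {above(c), above(f), holds(b,d), holds(c,f), holds(e,b), holds(e,e), near(b)}
4. push(b,c)  →  {above(f), holds(b,c), holds(b,d), holds(c,f), holds(e,b), holds(e,e), near(b)}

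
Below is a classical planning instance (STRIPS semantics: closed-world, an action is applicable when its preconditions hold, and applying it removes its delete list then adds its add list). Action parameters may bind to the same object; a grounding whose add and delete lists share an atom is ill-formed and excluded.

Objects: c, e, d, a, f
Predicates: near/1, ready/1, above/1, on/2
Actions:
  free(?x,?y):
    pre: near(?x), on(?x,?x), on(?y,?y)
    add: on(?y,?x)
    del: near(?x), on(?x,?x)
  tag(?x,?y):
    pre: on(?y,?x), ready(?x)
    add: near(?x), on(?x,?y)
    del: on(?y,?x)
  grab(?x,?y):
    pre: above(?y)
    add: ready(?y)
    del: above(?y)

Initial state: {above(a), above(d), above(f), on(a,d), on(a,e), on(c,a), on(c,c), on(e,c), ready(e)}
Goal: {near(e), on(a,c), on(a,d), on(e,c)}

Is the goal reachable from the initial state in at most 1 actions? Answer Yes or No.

No

1. tag(e,a)  →  {above(a), above(d), above(f), near(e), on(a,d), on(c,a), on(c,c), on(e,a), on(e,c), ready(e)}
2. grab(c,a)  →  {above(d), above(f), near(e), on(a,d), on(c,a), on(c,c), on(e,a), on(e,c), ready(a), ready(e)}
3. tag(a,c)  →  {above(d), above(f), near(a), near(e), on(a,c), on(a,d), on(c,c), on(e,a), on(e,c), ready(a), ready(e)}
optimal plan length = 3; 3 > 1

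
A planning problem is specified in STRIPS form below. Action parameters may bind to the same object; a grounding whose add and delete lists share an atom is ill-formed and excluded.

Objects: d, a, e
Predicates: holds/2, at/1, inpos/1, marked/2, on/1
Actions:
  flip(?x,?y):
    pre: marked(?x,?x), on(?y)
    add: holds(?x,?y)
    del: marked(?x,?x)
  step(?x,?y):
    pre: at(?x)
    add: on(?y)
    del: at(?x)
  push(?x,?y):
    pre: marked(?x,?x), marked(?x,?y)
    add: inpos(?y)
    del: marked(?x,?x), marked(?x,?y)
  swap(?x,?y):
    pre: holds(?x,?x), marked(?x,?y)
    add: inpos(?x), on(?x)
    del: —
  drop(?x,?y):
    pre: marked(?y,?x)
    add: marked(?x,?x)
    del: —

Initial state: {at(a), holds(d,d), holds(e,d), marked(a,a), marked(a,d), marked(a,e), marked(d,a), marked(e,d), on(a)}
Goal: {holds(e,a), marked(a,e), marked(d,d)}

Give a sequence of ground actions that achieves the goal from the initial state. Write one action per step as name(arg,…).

1. drop(d,a)  →  {at(a), holds(d,d), holds(e,d), marked(a,a), marked(a,d), marked(a,e), marked(d,a), marked(d,d), marked(e,d), on(a)}
2. drop(e,a)  →  {at(a), holds(d,d), holds(e,d), marked(a,a), marked(a,d), marked(a,e), marked(d,a), marked(d,d), marked(e,d), marked(e,e), on(a)}
3. flip(e,a)  →  {at(a), holds(d,d), holds(e,a), holds(e,d), marked(a,a), marked(a,d), marked(a,e), marked(d,a), marked(d,d), marked(e,d), on(a)}

drop(d,a); drop(e,a); flip(e,a)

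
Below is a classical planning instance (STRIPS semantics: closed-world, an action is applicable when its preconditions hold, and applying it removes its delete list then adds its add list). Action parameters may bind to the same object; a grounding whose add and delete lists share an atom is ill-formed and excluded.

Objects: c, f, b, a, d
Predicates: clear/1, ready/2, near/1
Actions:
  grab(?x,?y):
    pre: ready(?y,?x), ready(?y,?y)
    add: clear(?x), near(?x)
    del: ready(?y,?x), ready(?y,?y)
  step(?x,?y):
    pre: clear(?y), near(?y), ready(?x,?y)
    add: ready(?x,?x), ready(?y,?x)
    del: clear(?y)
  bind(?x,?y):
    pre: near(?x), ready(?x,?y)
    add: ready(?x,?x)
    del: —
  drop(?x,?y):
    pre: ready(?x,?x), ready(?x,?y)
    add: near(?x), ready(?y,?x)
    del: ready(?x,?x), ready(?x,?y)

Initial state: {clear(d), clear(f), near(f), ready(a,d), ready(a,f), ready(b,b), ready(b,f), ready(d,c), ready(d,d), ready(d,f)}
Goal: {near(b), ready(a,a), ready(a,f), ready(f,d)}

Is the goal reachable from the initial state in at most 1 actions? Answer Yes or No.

1. grab(b,b)  →  {clear(b), clear(d), clear(f), near(b), near(f), ready(a,d), ready(a,f), ready(b,f), ready(d,c), ready(d,d), ready(d,f)}
2. step(a,f)  →  {clear(b), clear(d), near(b), near(f), ready(a,a), ready(a,d), ready(a,f), ready(b,f), ready(d,c), ready(d,d), ready(d,f), ready(f,a)}
3. drop(d,f)  →  {clear(b), clear(d), near(b), near(d), near(f), ready(a,a), ready(a,d), ready(a,f), ready(b,f), ready(d,c), ready(f,a), ready(f,d)}
optimal plan length = 3; 3 > 1

No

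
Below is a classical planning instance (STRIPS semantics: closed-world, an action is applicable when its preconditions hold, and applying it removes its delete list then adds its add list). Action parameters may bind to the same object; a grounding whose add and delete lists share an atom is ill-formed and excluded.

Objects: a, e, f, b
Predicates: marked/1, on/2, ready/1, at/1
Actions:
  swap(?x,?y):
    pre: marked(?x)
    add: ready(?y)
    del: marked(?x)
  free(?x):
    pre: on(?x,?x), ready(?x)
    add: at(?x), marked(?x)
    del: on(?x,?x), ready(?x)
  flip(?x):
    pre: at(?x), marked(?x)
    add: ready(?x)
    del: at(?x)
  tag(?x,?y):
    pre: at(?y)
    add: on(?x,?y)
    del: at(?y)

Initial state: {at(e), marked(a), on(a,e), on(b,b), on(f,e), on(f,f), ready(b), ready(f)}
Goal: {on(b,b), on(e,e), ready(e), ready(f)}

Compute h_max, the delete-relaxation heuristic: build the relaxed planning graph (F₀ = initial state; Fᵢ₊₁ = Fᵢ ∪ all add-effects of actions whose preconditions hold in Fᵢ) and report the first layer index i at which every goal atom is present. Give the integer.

1

F0 = init (8 atoms)
F1 = F0 ∪ {at(b), at(f), marked(b), marked(f), on(b,e), on(e,e), ready(a), ready(e)}  (16 atoms)
goal ⊆ F1  ⇒  h_max = 1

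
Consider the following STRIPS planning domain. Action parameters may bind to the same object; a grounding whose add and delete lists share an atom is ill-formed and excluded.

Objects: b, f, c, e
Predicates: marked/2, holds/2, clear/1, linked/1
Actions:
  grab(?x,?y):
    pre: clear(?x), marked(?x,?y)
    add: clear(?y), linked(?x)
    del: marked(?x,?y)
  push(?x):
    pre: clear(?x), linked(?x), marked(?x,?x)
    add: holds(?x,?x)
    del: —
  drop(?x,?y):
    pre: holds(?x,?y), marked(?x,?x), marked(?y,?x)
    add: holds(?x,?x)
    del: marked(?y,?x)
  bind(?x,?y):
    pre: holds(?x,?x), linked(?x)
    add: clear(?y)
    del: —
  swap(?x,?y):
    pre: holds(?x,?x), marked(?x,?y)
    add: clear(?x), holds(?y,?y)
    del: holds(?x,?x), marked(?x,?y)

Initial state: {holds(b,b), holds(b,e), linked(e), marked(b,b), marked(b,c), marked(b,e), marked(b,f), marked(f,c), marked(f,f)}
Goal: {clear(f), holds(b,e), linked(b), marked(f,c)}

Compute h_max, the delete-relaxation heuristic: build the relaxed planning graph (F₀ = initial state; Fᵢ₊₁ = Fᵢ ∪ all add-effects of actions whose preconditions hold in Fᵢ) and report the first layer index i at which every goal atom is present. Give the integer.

2

F0 = init (9 atoms)
F1 = F0 ∪ {clear(b), holds(c,c), holds(e,e), holds(f,f)}  (13 atoms)
F2 = F1 ∪ {clear(c), clear(e), clear(f), linked(b)}  (17 atoms)
goal ⊆ F2  ⇒  h_max = 2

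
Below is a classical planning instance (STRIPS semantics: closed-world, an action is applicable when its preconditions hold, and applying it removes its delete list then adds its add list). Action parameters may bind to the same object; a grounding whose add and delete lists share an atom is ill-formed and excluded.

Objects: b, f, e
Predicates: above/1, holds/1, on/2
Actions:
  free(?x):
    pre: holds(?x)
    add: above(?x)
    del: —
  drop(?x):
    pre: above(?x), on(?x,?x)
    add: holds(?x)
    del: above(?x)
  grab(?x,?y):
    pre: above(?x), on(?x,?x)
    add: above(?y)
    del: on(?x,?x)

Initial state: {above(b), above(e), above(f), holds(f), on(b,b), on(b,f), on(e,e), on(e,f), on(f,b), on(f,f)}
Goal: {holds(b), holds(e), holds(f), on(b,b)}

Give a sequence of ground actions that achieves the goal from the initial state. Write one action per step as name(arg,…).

drop(b); drop(e)

1. drop(b)  →  {above(e), above(f), holds(b), holds(f), on(b,b), on(b,f), on(e,e), on(e,f), on(f,b), on(f,f)}
2. drop(e)  →  {above(f), holds(b), holds(e), holds(f), on(b,b), on(b,f), on(e,e), on(e,f), on(f,b), on(f,f)}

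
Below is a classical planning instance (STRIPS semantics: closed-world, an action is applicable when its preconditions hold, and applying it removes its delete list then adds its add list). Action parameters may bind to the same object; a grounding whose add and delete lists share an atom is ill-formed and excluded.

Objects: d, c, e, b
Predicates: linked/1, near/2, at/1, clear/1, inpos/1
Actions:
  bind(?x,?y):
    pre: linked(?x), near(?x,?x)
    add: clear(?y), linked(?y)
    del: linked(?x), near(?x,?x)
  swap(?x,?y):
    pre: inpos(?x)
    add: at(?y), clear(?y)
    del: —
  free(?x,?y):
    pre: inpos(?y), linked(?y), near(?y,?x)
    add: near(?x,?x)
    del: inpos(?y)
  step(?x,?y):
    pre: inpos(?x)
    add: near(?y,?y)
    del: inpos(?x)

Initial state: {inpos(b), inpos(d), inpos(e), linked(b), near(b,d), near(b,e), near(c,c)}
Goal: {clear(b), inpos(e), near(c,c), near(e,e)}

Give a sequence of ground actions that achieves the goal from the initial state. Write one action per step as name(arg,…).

swap(d,b); free(e,b)

1. swap(d,b)  →  {at(b), clear(b), inpos(b), inpos(d), inpos(e), linked(b), near(b,d), near(b,e), near(c,c)}
2. free(e,b)  →  {at(b), clear(b), inpos(d), inpos(e), linked(b), near(b,d), near(b,e), near(c,c), near(e,e)}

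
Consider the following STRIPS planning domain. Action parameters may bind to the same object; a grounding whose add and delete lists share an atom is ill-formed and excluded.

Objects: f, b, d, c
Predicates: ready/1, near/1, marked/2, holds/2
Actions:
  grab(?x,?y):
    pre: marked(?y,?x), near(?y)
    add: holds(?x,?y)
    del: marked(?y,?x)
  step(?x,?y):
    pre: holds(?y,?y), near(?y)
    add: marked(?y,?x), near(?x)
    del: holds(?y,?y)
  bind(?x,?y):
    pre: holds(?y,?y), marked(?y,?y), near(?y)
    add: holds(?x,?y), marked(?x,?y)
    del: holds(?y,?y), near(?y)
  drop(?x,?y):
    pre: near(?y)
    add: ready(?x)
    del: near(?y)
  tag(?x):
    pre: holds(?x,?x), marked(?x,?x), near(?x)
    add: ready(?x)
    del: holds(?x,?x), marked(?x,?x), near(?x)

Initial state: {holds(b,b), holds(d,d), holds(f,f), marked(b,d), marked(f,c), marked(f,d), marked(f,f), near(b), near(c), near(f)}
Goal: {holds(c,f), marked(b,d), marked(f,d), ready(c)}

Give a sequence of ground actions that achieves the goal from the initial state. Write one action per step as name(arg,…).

1. grab(c,f)  →  {holds(b,b), holds(c,f), holds(d,d), holds(f,f), marked(b,d), marked(f,d), marked(f,f), near(b), near(c), near(f)}
2. drop(c,f)  →  {holds(b,b), holds(c,f), holds(d,d), holds(f,f), marked(b,d), marked(f,d), marked(f,f), near(b), near(c), ready(c)}

grab(c,f); drop(c,f)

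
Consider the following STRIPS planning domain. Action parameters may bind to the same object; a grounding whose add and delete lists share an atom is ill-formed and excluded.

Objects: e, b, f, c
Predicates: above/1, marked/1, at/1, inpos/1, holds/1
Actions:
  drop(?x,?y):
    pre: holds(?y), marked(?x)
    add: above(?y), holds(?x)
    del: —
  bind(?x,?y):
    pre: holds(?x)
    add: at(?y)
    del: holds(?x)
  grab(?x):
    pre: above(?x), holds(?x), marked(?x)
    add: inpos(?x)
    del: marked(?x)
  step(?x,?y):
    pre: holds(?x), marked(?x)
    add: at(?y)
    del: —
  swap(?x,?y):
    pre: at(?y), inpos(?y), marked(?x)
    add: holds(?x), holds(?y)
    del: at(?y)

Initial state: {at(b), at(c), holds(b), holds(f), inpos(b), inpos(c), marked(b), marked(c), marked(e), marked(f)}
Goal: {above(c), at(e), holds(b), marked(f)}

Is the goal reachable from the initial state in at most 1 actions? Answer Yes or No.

1. drop(c,b)  →  {above(b), at(b), at(c), holds(b), holds(c), holds(f), inpos(b), inpos(c), marked(b), marked(c), marked(e), marked(f)}
2. drop(e,c)  →  {above(b), above(c), at(b), at(c), holds(b), holds(c), holds(e), holds(f), inpos(b), inpos(c), marked(b), marked(c), marked(e), marked(f)}
3. bind(e,e)  →  {above(b), above(c), at(b), at(c), at(e), holds(b), holds(c), holds(f), inpos(b), inpos(c), marked(b), marked(c), marked(e), marked(f)}
optimal plan length = 3; 3 > 1

No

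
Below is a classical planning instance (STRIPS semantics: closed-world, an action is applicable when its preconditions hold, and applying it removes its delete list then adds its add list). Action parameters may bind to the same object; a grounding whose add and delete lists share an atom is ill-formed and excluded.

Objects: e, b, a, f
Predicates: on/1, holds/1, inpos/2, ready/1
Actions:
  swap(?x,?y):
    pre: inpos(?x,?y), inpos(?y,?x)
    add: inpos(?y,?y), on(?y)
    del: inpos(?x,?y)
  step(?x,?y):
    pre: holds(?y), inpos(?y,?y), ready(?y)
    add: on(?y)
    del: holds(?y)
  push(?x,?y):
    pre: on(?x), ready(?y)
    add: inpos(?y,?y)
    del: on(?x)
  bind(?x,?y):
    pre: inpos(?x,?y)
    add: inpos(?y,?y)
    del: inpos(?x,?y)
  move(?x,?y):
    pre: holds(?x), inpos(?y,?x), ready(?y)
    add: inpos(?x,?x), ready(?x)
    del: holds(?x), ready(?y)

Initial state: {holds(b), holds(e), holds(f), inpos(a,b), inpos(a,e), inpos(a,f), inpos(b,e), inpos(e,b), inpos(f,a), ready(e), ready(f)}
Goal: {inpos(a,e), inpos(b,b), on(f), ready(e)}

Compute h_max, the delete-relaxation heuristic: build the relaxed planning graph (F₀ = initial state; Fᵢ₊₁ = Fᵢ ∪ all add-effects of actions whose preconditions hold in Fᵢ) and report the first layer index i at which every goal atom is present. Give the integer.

1

F0 = init (11 atoms)
F1 = F0 ∪ {inpos(a,a), inpos(b,b), inpos(e,e), inpos(f,f), on(a), on(b), on(e), on(f), ready(b)}  (20 atoms)
goal ⊆ F1  ⇒  h_max = 1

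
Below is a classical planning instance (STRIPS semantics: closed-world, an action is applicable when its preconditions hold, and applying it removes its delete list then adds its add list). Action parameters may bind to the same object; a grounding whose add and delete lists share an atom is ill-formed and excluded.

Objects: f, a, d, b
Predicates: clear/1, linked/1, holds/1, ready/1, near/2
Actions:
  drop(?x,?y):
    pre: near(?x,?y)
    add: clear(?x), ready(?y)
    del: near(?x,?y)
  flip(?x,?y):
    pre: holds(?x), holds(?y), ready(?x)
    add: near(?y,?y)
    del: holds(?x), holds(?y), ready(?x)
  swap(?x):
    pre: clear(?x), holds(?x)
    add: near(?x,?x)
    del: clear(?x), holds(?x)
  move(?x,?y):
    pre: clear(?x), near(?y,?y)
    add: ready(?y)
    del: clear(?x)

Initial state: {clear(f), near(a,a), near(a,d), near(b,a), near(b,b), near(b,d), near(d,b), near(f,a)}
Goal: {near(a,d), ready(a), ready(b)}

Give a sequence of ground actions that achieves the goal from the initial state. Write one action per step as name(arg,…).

drop(f,a); drop(d,b)

1. drop(f,a)  →  {clear(f), near(a,a), near(a,d), near(b,a), near(b,b), near(b,d), near(d,b), ready(a)}
2. drop(d,b)  →  {clear(d), clear(f), near(a,a), near(a,d), near(b,a), near(b,b), near(b,d), ready(a), ready(b)}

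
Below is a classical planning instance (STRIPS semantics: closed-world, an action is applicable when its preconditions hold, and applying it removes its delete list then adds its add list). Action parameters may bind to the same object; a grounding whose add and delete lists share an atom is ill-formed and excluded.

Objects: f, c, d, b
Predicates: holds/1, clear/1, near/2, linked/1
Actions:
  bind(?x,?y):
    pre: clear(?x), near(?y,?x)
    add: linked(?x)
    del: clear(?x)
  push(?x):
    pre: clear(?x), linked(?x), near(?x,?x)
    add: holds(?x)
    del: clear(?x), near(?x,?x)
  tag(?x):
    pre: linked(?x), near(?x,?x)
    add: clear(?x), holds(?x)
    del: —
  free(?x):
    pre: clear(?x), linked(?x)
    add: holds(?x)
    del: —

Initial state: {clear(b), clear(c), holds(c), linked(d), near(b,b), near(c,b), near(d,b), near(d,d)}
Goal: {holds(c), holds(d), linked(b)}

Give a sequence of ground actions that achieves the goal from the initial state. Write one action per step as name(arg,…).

1. bind(b,c)  →  {clear(c), holds(c), linked(b), linked(d), near(b,b), near(c,b), near(d,b), near(d,d)}
2. tag(d)  →  {clear(c), clear(d), holds(c), holds(d), linked(b), linked(d), near(b,b), near(c,b), near(d,b), near(d,d)}

bind(b,c); tag(d)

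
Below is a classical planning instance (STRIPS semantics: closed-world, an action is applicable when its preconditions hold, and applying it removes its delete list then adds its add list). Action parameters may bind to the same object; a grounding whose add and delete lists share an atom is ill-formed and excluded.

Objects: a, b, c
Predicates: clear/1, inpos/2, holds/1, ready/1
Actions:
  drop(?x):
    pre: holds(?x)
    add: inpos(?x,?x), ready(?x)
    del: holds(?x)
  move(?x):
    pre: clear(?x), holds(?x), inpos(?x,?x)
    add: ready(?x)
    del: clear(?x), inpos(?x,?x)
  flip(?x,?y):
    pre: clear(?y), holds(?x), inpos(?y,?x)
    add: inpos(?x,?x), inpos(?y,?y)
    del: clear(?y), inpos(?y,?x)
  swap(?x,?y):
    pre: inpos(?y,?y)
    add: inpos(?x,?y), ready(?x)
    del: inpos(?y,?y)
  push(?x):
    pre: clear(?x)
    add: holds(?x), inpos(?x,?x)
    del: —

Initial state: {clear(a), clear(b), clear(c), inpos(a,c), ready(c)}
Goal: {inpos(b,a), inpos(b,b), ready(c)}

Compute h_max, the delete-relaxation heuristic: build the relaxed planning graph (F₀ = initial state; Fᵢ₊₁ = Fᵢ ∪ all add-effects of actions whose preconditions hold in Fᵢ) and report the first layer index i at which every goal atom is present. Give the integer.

F0 = init (5 atoms)
F1 = F0 ∪ {holds(a), holds(b), holds(c), inpos(a,a), inpos(b,b), inpos(c,c)}  (11 atoms)
F2 = F1 ∪ {inpos(a,b), inpos(b,a), inpos(b,c), inpos(c,a), inpos(c,b), ready(a), ready(b)}  (18 atoms)
goal ⊆ F2  ⇒  h_max = 2

2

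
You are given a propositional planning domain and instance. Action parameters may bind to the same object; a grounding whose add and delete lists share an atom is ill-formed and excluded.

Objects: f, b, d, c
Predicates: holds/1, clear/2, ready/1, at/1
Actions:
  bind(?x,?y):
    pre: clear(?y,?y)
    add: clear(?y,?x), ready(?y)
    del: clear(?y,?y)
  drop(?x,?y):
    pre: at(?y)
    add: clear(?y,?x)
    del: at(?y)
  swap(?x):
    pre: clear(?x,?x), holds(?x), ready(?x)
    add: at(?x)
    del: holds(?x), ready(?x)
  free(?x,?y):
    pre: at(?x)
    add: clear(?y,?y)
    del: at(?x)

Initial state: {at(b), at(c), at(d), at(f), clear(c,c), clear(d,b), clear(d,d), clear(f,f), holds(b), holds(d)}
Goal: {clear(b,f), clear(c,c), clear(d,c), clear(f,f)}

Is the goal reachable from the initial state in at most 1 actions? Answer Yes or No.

No

1. bind(c,d)  →  {at(b), at(c), at(d), at(f), clear(c,c), clear(d,b), clear(d,c), clear(f,f), holds(b), holds(d), ready(d)}
2. drop(f,b)  →  {at(c), at(d), at(f), clear(b,f), clear(c,c), clear(d,b), clear(d,c), clear(f,f), holds(b), holds(d), ready(d)}
optimal plan length = 2; 2 > 1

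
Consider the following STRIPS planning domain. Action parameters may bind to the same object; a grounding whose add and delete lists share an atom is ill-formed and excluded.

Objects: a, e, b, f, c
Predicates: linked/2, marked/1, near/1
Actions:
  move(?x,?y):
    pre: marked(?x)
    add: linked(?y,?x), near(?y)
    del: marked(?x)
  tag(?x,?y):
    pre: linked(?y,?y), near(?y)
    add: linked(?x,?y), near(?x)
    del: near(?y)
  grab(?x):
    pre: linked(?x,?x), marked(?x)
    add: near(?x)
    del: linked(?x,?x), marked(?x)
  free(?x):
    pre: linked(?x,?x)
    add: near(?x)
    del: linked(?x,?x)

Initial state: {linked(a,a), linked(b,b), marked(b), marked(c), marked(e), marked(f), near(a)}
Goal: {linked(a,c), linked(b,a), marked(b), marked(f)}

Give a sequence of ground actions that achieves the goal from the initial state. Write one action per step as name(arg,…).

1. move(c,a)  →  {linked(a,a), linked(a,c), linked(b,b), marked(b), marked(e), marked(f), near(a)}
2. tag(b,a)  →  {linked(a,a), linked(a,c), linked(b,a), linked(b,b), marked(b), marked(e), marked(f), near(b)}

move(c,a); tag(b,a)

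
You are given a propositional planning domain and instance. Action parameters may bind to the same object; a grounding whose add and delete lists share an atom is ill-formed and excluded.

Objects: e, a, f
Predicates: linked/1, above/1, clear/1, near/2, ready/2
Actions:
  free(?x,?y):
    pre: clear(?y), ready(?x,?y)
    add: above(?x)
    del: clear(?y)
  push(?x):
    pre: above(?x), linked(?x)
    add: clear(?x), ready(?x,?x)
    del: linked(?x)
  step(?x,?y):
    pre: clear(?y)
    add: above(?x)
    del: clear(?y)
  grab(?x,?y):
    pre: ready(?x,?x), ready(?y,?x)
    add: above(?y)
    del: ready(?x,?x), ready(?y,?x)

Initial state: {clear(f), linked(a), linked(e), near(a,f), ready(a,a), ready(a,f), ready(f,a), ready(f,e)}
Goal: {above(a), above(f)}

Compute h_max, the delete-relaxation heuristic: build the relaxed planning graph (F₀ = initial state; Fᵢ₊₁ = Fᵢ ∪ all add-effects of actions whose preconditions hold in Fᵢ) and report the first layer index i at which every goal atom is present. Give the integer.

F0 = init (8 atoms)
F1 = F0 ∪ {above(a), above(e), above(f)}  (11 atoms)
goal ⊆ F1  ⇒  h_max = 1

1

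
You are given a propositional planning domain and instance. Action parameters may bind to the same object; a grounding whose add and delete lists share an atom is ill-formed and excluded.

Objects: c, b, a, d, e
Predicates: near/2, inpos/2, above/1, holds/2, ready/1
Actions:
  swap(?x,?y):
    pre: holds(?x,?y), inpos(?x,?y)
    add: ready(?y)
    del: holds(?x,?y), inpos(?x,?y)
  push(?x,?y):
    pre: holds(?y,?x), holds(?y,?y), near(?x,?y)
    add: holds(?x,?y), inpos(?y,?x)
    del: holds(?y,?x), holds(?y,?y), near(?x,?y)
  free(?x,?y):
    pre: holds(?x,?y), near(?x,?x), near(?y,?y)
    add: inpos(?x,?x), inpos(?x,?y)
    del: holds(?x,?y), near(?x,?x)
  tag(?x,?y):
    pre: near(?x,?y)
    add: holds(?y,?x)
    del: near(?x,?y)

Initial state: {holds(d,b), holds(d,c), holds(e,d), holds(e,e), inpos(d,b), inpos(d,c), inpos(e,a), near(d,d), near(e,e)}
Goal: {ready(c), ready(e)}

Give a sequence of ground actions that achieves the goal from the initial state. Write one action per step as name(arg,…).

1. swap(d,c)  →  {holds(d,b), holds(e,d), holds(e,e), inpos(d,b), inpos(e,a), near(d,d), near(e,e), ready(c)}
2. free(e,d)  →  {holds(d,b), holds(e,e), inpos(d,b), inpos(e,a), inpos(e,d), inpos(e,e), near(d,d), ready(c)}
3. swap(e,e)  →  {holds(d,b), inpos(d,b), inpos(e,a), inpos(e,d), near(d,d), ready(c), ready(e)}

swap(d,c); free(e,d); swap(e,e)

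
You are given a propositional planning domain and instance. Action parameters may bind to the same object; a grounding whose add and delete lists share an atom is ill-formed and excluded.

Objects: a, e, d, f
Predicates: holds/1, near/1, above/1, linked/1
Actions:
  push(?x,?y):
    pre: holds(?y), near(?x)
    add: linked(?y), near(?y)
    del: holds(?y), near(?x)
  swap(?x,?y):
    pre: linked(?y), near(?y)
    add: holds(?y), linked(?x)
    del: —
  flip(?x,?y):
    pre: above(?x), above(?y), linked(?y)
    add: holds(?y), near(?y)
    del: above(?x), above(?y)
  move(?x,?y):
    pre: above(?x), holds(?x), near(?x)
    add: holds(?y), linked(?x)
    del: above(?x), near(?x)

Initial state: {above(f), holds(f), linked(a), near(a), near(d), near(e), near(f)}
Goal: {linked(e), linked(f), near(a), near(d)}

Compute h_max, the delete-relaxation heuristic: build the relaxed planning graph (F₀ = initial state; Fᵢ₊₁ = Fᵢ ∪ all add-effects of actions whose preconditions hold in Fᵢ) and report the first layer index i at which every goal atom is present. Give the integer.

1

F0 = init (7 atoms)
F1 = F0 ∪ {holds(a), holds(d), holds(e), linked(d), linked(e), linked(f)}  (13 atoms)
goal ⊆ F1  ⇒  h_max = 1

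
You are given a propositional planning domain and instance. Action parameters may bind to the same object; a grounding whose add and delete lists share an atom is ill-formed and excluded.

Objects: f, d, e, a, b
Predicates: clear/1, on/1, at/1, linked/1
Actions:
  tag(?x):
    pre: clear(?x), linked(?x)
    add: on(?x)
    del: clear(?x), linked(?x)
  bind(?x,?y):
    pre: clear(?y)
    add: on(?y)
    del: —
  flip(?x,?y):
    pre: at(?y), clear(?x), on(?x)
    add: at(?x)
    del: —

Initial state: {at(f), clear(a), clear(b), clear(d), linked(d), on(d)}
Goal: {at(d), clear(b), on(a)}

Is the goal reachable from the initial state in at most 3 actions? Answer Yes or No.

1. bind(f,a)  →  {at(f), clear(a), clear(b), clear(d), linked(d), on(a), on(d)}
2. flip(d,f)  →  {at(d), at(f), clear(a), clear(b), clear(d), linked(d), on(a), on(d)}
optimal plan length = 2; 2 ≤ 3

Yes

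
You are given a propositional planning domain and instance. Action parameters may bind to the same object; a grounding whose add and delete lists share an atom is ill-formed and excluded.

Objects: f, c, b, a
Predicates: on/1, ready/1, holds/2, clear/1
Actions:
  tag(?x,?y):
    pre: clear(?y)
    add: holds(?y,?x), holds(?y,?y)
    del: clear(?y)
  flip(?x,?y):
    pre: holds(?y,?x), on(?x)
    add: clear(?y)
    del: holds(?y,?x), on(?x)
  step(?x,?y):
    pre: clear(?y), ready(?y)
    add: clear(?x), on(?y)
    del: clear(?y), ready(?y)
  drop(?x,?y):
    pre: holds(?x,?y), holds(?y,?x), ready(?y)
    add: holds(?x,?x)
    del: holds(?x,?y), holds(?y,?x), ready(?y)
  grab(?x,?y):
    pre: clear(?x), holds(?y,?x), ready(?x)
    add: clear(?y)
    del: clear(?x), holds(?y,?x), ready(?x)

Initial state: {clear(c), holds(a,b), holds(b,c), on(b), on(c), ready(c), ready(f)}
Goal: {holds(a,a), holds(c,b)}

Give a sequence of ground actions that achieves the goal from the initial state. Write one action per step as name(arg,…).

1. tag(b,c)  →  {holds(a,b), holds(b,c), holds(c,b), holds(c,c), on(b), on(c), ready(c), ready(f)}
2. flip(b,a)  →  {clear(a), holds(b,c), holds(c,b), holds(c,c), on(c), ready(c), ready(f)}
3. tag(f,a)  →  {holds(a,a), holds(a,f), holds(b,c), holds(c,b), holds(c,c), on(c), ready(c), ready(f)}

tag(b,c); flip(b,a); tag(f,a)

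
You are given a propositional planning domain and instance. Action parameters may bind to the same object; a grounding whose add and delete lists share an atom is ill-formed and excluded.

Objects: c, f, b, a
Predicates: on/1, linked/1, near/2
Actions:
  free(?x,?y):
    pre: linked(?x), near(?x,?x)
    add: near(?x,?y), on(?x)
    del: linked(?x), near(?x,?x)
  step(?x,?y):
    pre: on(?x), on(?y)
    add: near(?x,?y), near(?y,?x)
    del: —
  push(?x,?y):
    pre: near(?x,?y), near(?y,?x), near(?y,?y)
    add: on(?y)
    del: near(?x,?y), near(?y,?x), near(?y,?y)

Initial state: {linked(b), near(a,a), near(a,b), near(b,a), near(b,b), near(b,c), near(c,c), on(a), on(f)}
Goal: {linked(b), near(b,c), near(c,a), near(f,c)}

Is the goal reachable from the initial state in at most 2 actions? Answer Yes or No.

No

1. push(c,c)  →  {linked(b), near(a,a), near(a,b), near(b,a), near(b,b), near(b,c), on(a), on(c), on(f)}
2. step(c,f)  →  {linked(b), near(a,a), near(a,b), near(b,a), near(b,b), near(b,c), near(c,f), near(f,c), on(a), on(c), on(f)}
3. step(c,a)  →  {linked(b), near(a,a), near(a,b), near(a,c), near(b,a), near(b,b), near(b,c), near(c,a), near(c,f), near(f,c), on(a), on(c), on(f)}
optimal plan length = 3; 3 > 2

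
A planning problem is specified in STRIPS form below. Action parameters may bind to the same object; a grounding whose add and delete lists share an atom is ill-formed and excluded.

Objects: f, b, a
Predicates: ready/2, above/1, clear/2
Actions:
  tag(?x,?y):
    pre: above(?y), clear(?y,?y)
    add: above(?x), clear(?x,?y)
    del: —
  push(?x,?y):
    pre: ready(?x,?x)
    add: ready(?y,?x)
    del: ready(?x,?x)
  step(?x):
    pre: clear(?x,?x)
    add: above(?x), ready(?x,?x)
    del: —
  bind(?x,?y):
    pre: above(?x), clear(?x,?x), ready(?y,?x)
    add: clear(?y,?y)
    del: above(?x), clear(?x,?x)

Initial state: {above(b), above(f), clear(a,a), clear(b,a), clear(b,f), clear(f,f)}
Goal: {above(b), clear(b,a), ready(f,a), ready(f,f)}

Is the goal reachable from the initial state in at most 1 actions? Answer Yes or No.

1. step(f)  →  {above(b), above(f), clear(a,a), clear(b,a), clear(b,f), clear(f,f), ready(f,f)}
2. step(a)  →  {above(a), above(b), above(f), clear(a,a), clear(b,a), clear(b,f), clear(f,f), ready(a,a), ready(f,f)}
3. push(a,f)  →  {above(a), above(b), above(f), clear(a,a), clear(b,a), clear(b,f), clear(f,f), ready(f,a), ready(f,f)}
optimal plan length = 3; 3 > 1

No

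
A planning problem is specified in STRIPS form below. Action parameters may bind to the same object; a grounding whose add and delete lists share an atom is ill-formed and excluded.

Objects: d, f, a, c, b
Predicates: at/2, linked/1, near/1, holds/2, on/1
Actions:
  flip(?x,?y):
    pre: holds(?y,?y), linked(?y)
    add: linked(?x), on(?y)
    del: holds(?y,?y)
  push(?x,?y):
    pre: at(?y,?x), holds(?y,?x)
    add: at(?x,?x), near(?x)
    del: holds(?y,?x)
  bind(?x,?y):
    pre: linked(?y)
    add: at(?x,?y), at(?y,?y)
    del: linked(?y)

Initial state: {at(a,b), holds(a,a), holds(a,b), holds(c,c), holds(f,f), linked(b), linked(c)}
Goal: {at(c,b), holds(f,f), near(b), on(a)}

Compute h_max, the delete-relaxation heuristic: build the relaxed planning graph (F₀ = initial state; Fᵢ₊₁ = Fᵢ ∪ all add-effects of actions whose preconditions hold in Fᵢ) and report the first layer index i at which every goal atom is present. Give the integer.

F0 = init (7 atoms)
F1 = F0 ∪ {at(a,c), at(b,b), at(b,c), at(c,b), at(c,c), at(d,b), at(d,c), at(f,b), at(f,c), linked(a), linked(d), linked(f), near(b), on(c)}  (21 atoms)
F2 = F1 ∪ {at(a,a), at(a,d), at(a,f), at(b,a), at(b,d), at(b,f), at(c,a), at(c,d), at(c,f), at(d,a), at(d,d), at(d,f), at(f,a), at(f,d), at(f,f), near(c), on(a), on(f)}  (39 atoms)
goal ⊆ F2  ⇒  h_max = 2

2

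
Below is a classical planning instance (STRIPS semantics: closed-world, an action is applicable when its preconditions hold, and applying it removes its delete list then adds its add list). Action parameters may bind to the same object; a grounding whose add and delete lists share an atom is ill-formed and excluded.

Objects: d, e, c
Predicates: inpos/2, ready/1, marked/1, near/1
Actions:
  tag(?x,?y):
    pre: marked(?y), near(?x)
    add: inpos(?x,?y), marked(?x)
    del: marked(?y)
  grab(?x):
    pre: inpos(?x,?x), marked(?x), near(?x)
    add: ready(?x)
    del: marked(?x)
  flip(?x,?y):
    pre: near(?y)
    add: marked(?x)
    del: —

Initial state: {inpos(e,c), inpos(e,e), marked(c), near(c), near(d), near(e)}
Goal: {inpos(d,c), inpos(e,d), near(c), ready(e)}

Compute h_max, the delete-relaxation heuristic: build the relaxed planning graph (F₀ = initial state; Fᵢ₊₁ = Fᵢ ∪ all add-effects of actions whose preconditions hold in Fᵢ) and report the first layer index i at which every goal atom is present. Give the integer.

2

F0 = init (6 atoms)
F1 = F0 ∪ {inpos(d,c), marked(d), marked(e)}  (9 atoms)
F2 = F1 ∪ {inpos(c,d), inpos(c,e), inpos(d,e), inpos(e,d), ready(e)}  (14 atoms)
goal ⊆ F2  ⇒  h_max = 2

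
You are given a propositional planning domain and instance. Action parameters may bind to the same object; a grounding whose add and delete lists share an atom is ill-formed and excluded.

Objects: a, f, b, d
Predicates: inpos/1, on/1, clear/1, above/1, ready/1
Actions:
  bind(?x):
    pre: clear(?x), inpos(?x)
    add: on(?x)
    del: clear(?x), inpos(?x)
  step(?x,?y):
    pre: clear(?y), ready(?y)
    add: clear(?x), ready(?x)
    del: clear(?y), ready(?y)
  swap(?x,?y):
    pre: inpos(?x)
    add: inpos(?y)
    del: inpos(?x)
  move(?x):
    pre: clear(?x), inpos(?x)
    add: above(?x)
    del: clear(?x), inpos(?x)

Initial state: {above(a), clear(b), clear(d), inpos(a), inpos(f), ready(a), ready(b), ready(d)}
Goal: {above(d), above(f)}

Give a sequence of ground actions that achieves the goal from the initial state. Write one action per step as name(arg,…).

step(f,b); swap(a,d); move(f); move(d)

1. step(f,b)  →  {above(a), clear(d), clear(f), inpos(a), inpos(f), ready(a), ready(d), ready(f)}
2. swap(a,d)  →  {above(a), clear(d), clear(f), inpos(d), inpos(f), ready(a), ready(d), ready(f)}
3. move(f)  →  {above(a), above(f), clear(d), inpos(d), ready(a), ready(d), ready(f)}
4. move(d)  →  {above(a), above(d), above(f), ready(a), ready(d), ready(f)}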